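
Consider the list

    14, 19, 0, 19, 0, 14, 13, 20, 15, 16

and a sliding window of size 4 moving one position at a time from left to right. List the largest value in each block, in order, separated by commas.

14 19 0 19 → max 19
19 0 19 0 → max 19
0 19 0 14 → max 19
19 0 14 13 → max 19
0 14 13 20 → max 20
14 13 20 15 → max 20
13 20 15 16 → max 20

19, 19, 19, 19, 20, 20, 20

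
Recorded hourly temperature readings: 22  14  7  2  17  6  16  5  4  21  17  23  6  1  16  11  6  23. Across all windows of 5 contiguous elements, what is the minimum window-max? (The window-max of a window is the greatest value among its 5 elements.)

22 14 7 2 17 → max 22
14 7 2 17 6 → max 17
7 2 17 6 16 → max 17
2 17 6 16 5 → max 17
17 6 16 5 4 → max 17
6 16 5 4 21 → max 21
16 5 4 21 17 → max 21
5 4 21 17 23 → max 23
4 21 17 23 6 → max 23
21 17 23 6 1 → max 23
17 23 6 1 16 → max 23
23 6 1 16 11 → max 23
6 1 16 11 6 → max 16
1 16 11 6 23 → max 23
Minimum of these is 16.

16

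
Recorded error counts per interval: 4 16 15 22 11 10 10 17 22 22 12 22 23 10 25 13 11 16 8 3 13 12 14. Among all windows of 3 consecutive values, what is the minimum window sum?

Window sums for each of the 21 positions:
(4, 16, 15) → sum 35
(16, 15, 22) → sum 53
(15, 22, 11) → sum 48
(22, 11, 10) → sum 43
(11, 10, 10) → sum 31
(10, 10, 17) → sum 37
(10, 17, 22) → sum 49
(17, 22, 22) → sum 61
(22, 22, 12) → sum 56
(22, 12, 22) → sum 56
(12, 22, 23) → sum 57
(22, 23, 10) → sum 55
(23, 10, 25) → sum 58
(10, 25, 13) → sum 48
(25, 13, 11) → sum 49
(13, 11, 16) → sum 40
(11, 16, 8) → sum 35
(16, 8, 3) → sum 27
(8, 3, 13) → sum 24
(3, 13, 12) → sum 28
(13, 12, 14) → sum 39
Minimum of these is 24.

24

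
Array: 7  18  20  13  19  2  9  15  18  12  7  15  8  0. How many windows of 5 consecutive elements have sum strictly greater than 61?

5

7 18 20 13 19 → sum 77  > 61 ✓
18 20 13 19 2 → sum 72  > 61 ✓
20 13 19 2 9 → sum 63  > 61 ✓
13 19 2 9 15 → sum 58
19 2 9 15 18 → sum 63  > 61 ✓
2 9 15 18 12 → sum 56
9 15 18 12 7 → sum 61
15 18 12 7 15 → sum 67  > 61 ✓
18 12 7 15 8 → sum 60
12 7 15 8 0 → sum 42
5 windows satisfy the condition.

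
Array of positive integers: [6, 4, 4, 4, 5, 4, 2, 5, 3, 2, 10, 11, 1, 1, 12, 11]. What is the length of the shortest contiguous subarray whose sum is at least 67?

12

add 6: running sum 6 < 67
add 4: running sum 10 < 67
add 4: running sum 14 < 67
add 4: running sum 18 < 67
add 5: running sum 23 < 67
add 4: running sum 27 < 67
add 2: running sum 29 < 67
add 5: running sum 34 < 67
add 3: running sum 37 < 67
add 2: running sum 39 < 67
add 10: running sum 49 < 67
add 11: running sum 60 < 67
add 1: running sum 61 < 67
add 1: running sum 62 < 67
end 14: [4, 4, 4, 5, 4, 2, 5, 3, 2, 10, 11, 1, 1, 12] sum 68, len 14
end 15: [5, 4, 2, 5, 3, 2, 10, 11, 1, 1, 12, 11] sum 67, len 12
Shortest qualifying length: 12.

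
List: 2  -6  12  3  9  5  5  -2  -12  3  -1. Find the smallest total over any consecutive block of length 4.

-12

Window sums for each of the 8 positions:
2 -6 12 3 → sum 11
-6 12 3 9 → sum 18
12 3 9 5 → sum 29
3 9 5 5 → sum 22
9 5 5 -2 → sum 17
5 5 -2 -12 → sum -4
5 -2 -12 3 → sum -6
-2 -12 3 -1 → sum -12
Smallest of these is -12.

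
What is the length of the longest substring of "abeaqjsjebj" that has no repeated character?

[a] len 1
[a, b] len 2
[a, b, e] len 3
[b, e, a] len 3
[b, e, a, q] len 4
[b, e, a, q, j] len 5
[b, e, a, q, j, s] len 6
[s, j] len 2
[s, j, e] len 3
[s, j, e, b] len 4
[e, b, j] len 3
Longest all-distinct length: 6.

6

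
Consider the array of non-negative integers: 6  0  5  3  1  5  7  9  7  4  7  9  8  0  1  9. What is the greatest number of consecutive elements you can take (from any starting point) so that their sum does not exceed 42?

9

[6] sum 6 len 1
[6, 0] sum 6 len 2
[6, 0, 5] sum 11 len 3
[6, 0, 5, 3] sum 14 len 4
[6, 0, 5, 3, 1] sum 15 len 5
[6, 0, 5, 3, 1, 5] sum 20 len 6
[6, 0, 5, 3, 1, 5, 7] sum 27 len 7
[6, 0, 5, 3, 1, 5, 7, 9] sum 36 len 8
[0, 5, 3, 1, 5, 7, 9, 7] sum 37 len 8
[0, 5, 3, 1, 5, 7, 9, 7, 4] sum 41 len 9
[1, 5, 7, 9, 7, 4, 7] sum 40 len 7
[9, 7, 4, 7, 9] sum 36 len 5
[7, 4, 7, 9, 8] sum 35 len 5
[7, 4, 7, 9, 8, 0] sum 35 len 6
[7, 4, 7, 9, 8, 0, 1] sum 36 len 7
[4, 7, 9, 8, 0, 1, 9] sum 38 len 7
Longest length seen: 9.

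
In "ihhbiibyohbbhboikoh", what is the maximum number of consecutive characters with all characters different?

[i] len 1
[i, h] len 2
[h] len 1
[h, b] len 2
[h, b, i] len 3
[i] len 1
[i, b] len 2
[i, b, y] len 3
[i, b, y, o] len 4
[i, b, y, o, h] len 5
[y, o, h, b] len 4
[b] len 1
[b, h] len 2
[h, b] len 2
[h, b, o] len 3
[h, b, o, i] len 4
[h, b, o, i, k] len 5
[i, k, o] len 3
[i, k, o, h] len 4
Longest all-distinct length: 5.

5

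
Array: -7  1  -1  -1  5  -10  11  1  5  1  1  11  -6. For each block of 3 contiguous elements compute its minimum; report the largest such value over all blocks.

Each size-3 window and its min:
[-7, 1, -1] → min -7
[1, -1, -1] → min -1
[-1, -1, 5] → min -1
[-1, 5, -10] → min -10
[5, -10, 11] → min -10
[-10, 11, 1] → min -10
[11, 1, 5] → min 1
[1, 5, 1] → min 1
[5, 1, 1] → min 1
[1, 1, 11] → min 1
[1, 11, -6] → min -6
Largest of these is 1.

1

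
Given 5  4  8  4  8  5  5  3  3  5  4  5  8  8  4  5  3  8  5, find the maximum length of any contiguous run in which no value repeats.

[5] len 1
[5, 4] len 2
[5, 4, 8] len 3
[8, 4] len 2
[4, 8] len 2
[4, 8, 5] len 3
[5] len 1
[5, 3] len 2
[3] len 1
[3, 5] len 2
[3, 5, 4] len 3
[4, 5] len 2
[4, 5, 8] len 3
[8] len 1
[8, 4] len 2
[8, 4, 5] len 3
[8, 4, 5, 3] len 4
[4, 5, 3, 8] len 4
[3, 8, 5] len 3
Longest all-distinct length: 4.

4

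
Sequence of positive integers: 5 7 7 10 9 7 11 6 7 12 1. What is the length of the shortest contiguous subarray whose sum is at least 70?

9

Extend right; whenever the sum reaches 70, record the length and shrink from the left:
add 5: running sum 5 < 70
add 7: running sum 12 < 70
add 7: running sum 19 < 70
add 10: running sum 29 < 70
add 9: running sum 38 < 70
add 7: running sum 45 < 70
add 11: running sum 56 < 70
add 6: running sum 62 < 70
add 7: running sum 69 < 70
add 12: shortest ending here [7, 7, 10, 9, 7, 11, 6, 7, 12] sum 76, len 9
add 1: shortest ending here [7, 10, 9, 7, 11, 6, 7, 12, 1] sum 70, len 9
Shortest qualifying length: 9.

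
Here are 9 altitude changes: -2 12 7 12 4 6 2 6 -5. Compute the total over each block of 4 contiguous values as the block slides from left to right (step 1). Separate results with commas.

29, 35, 29, 24, 18, 9

[-2, 12, 7, 12] → sum 29
[12, 7, 12, 4] → sum 35
[7, 12, 4, 6] → sum 29
[12, 4, 6, 2] → sum 24
[4, 6, 2, 6] → sum 18
[6, 2, 6, -5] → sum 9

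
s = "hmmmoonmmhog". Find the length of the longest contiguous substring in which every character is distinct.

4

add h: [h] len 1
add m: [h, m] len 2
add m (repeat m, move left end past it): [m] len 1
add m (repeat m, move left end past it): [m] len 1
add o: [m, o] len 2
add o (repeat o, move left end past it): [o] len 1
add n: [o, n] len 2
add m: [o, n, m] len 3
add m (repeat m, move left end past it): [m] len 1
add h: [m, h] len 2
add o: [m, h, o] len 3
add g: [m, h, o, g] len 4
Longest all-distinct length: 4.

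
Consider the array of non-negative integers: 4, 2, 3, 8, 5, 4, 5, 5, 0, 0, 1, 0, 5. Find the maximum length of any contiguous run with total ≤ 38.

12

→ 4: sum 4, len 1
→ 2: sum 6, len 2
→ 3: sum 9, len 3
→ 8: sum 17, len 4
→ 5: sum 22, len 5
→ 4: sum 26, len 6
→ 5: sum 31, len 7
→ 5: sum 36, len 8
→ 0: sum 36, len 9
→ 0: sum 36, len 10
→ 1: sum 37, len 11
→ 0: sum 37, len 12
→ 5 (dropped 4): sum 38, len 12
Longest length seen: 12.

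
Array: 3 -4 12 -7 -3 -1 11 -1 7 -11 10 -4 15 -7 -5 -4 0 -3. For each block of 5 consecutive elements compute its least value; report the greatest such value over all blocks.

3 -4 12 -7 -3 → min -7
-4 12 -7 -3 -1 → min -7
12 -7 -3 -1 11 → min -7
-7 -3 -1 11 -1 → min -7
-3 -1 11 -1 7 → min -3
-1 11 -1 7 -11 → min -11
11 -1 7 -11 10 → min -11
-1 7 -11 10 -4 → min -11
7 -11 10 -4 15 → min -11
-11 10 -4 15 -7 → min -11
10 -4 15 -7 -5 → min -7
-4 15 -7 -5 -4 → min -7
15 -7 -5 -4 0 → min -7
-7 -5 -4 0 -3 → min -7
Greatest of these is -3.

-3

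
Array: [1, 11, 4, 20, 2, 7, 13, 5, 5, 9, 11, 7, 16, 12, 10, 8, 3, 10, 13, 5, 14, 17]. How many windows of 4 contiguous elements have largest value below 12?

[1, 11, 4, 20] → max 20
[11, 4, 20, 2] → max 20
[4, 20, 2, 7] → max 20
[20, 2, 7, 13] → max 20
[2, 7, 13, 5] → max 13
[7, 13, 5, 5] → max 13
[13, 5, 5, 9] → max 13
[5, 5, 9, 11] → max 11  < 12 ✓
[5, 9, 11, 7] → max 11  < 12 ✓
[9, 11, 7, 16] → max 16
[11, 7, 16, 12] → max 16
[7, 16, 12, 10] → max 16
[16, 12, 10, 8] → max 16
[12, 10, 8, 3] → max 12
[10, 8, 3, 10] → max 10  < 12 ✓
[8, 3, 10, 13] → max 13
[3, 10, 13, 5] → max 13
[10, 13, 5, 14] → max 14
[13, 5, 14, 17] → max 17
3 windows satisfy the condition.

3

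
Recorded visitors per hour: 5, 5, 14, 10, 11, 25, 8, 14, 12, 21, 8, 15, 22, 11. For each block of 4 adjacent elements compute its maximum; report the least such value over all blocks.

Each size-4 window and its max:
(5, 5, 14, 10) → max 14
(5, 14, 10, 11) → max 14
(14, 10, 11, 25) → max 25
(10, 11, 25, 8) → max 25
(11, 25, 8, 14) → max 25
(25, 8, 14, 12) → max 25
(8, 14, 12, 21) → max 21
(14, 12, 21, 8) → max 21
(12, 21, 8, 15) → max 21
(21, 8, 15, 22) → max 22
(8, 15, 22, 11) → max 22
Least of these is 14.

14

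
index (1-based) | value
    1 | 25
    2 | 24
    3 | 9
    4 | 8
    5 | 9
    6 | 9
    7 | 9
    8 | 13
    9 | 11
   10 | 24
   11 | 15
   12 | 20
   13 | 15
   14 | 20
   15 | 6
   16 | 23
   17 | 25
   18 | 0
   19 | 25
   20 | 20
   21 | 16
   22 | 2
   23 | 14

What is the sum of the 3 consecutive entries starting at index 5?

Elements at indices 5..7: 9, 9, 9
sum(9, 9, 9) = 27

27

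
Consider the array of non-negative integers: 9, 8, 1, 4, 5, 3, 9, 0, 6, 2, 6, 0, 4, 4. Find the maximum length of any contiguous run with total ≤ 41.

11

add 9: [9] sum 9, len 1
add 8: [9, 8] sum 17, len 2
add 1: [9, 8, 1] sum 18, len 3
add 4: [9, 8, 1, 4] sum 22, len 4
add 5: [9, 8, 1, 4, 5] sum 27, len 5
add 3: [9, 8, 1, 4, 5, 3] sum 30, len 6
add 9: [9, 8, 1, 4, 5, 3, 9] sum 39, len 7
add 0: [9, 8, 1, 4, 5, 3, 9, 0] sum 39, len 8
add 6: [8, 1, 4, 5, 3, 9, 0, 6] sum 36, len 8
add 2: [8, 1, 4, 5, 3, 9, 0, 6, 2] sum 38, len 9
add 6: [1, 4, 5, 3, 9, 0, 6, 2, 6] sum 36, len 9
add 0: [1, 4, 5, 3, 9, 0, 6, 2, 6, 0] sum 36, len 10
add 4: [1, 4, 5, 3, 9, 0, 6, 2, 6, 0, 4] sum 40, len 11
add 4: [5, 3, 9, 0, 6, 2, 6, 0, 4, 4] sum 39, len 10
Longest length seen: 11.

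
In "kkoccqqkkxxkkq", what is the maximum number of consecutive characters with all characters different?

add k: [k] len 1
add k (repeat k, move left end past it): [k] len 1
add o: [k, o] len 2
add c: [k, o, c] len 3
add c (repeat c, move left end past it): [c] len 1
add q: [c, q] len 2
add q (repeat q, move left end past it): [q] len 1
add k: [q, k] len 2
add k (repeat k, move left end past it): [k] len 1
add x: [k, x] len 2
add x (repeat x, move left end past it): [x] len 1
add k: [x, k] len 2
add k (repeat k, move left end past it): [k] len 1
add q: [k, q] len 2
Longest all-distinct length: 3.

3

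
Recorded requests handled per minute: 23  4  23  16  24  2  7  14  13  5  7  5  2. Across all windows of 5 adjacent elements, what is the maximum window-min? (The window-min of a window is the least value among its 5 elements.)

5

(23, 4, 23, 16, 24) → min 4
(4, 23, 16, 24, 2) → min 2
(23, 16, 24, 2, 7) → min 2
(16, 24, 2, 7, 14) → min 2
(24, 2, 7, 14, 13) → min 2
(2, 7, 14, 13, 5) → min 2
(7, 14, 13, 5, 7) → min 5
(14, 13, 5, 7, 5) → min 5
(13, 5, 7, 5, 2) → min 2
Maximum of these is 5.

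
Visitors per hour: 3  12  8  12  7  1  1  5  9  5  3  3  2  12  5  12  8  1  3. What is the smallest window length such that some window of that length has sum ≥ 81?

Extend right; whenever the sum reaches 81, record the length and shrink from the left:
add 3: running sum 3 < 81
add 12: running sum 15 < 81
add 8: running sum 23 < 81
add 12: running sum 35 < 81
add 7: running sum 42 < 81
add 1: running sum 43 < 81
add 1: running sum 44 < 81
add 5: running sum 49 < 81
add 9: running sum 58 < 81
add 5: running sum 63 < 81
add 3: running sum 66 < 81
add 3: running sum 69 < 81
add 2: running sum 71 < 81
end 13: [3, 12, 8, 12, 7, 1, 1, 5, 9, 5, 3, 3, 2, 12] sum 83, len 14
end 14: [12, 8, 12, 7, 1, 1, 5, 9, 5, 3, 3, 2, 12, 5] sum 85, len 14
end 15: [8, 12, 7, 1, 1, 5, 9, 5, 3, 3, 2, 12, 5, 12] sum 85, len 14
end 16: [12, 7, 1, 1, 5, 9, 5, 3, 3, 2, 12, 5, 12, 8] sum 85, len 14
end 17: [12, 7, 1, 1, 5, 9, 5, 3, 3, 2, 12, 5, 12, 8, 1] sum 86, len 15
end 18: [12, 7, 1, 1, 5, 9, 5, 3, 3, 2, 12, 5, 12, 8, 1, 3] sum 89, len 16
Shortest qualifying length: 14.

14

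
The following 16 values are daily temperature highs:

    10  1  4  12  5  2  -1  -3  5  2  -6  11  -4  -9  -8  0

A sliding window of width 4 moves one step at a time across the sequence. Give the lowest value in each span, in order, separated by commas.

[10, 1, 4, 12] → min 1
[1, 4, 12, 5] → min 1
[4, 12, 5, 2] → min 2
[12, 5, 2, -1] → min -1
[5, 2, -1, -3] → min -3
[2, -1, -3, 5] → min -3
[-1, -3, 5, 2] → min -3
[-3, 5, 2, -6] → min -6
[5, 2, -6, 11] → min -6
[2, -6, 11, -4] → min -6
[-6, 11, -4, -9] → min -9
[11, -4, -9, -8] → min -9
[-4, -9, -8, 0] → min -9

1, 1, 2, -1, -3, -3, -3, -6, -6, -6, -9, -9, -9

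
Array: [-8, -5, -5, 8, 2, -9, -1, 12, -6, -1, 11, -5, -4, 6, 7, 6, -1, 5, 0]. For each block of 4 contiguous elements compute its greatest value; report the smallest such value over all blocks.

6

-8 -5 -5 8 → max 8
-5 -5 8 2 → max 8
-5 8 2 -9 → max 8
8 2 -9 -1 → max 8
2 -9 -1 12 → max 12
-9 -1 12 -6 → max 12
-1 12 -6 -1 → max 12
12 -6 -1 11 → max 12
-6 -1 11 -5 → max 11
-1 11 -5 -4 → max 11
11 -5 -4 6 → max 11
-5 -4 6 7 → max 7
-4 6 7 6 → max 7
6 7 6 -1 → max 7
7 6 -1 5 → max 7
6 -1 5 0 → max 6
Smallest of these is 6.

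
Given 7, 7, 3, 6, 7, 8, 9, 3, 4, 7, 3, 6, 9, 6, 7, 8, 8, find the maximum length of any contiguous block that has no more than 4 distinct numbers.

Extend right; when distinct count exceeds 4, shrink from the left:
[7] 1 distinct, len 1
[7, 7] 1 distinct, len 2
[7, 7, 3] 2 distinct, len 3
[7, 7, 3, 6] 3 distinct, len 4
[7, 7, 3, 6, 7] 3 distinct, len 5
[7, 7, 3, 6, 7, 8] 4 distinct, len 6
[6, 7, 8, 9] 4 distinct, len 4
[7, 8, 9, 3] 4 distinct, len 4
[8, 9, 3, 4] 4 distinct, len 4
[9, 3, 4, 7] 4 distinct, len 4
[9, 3, 4, 7, 3] 4 distinct, len 5
[3, 4, 7, 3, 6] 4 distinct, len 5
[7, 3, 6, 9] 4 distinct, len 4
[7, 3, 6, 9, 6] 4 distinct, len 5
[7, 3, 6, 9, 6, 7] 4 distinct, len 6
[6, 9, 6, 7, 8] 4 distinct, len 5
[6, 9, 6, 7, 8, 8] 4 distinct, len 6
Longest length with ≤4 distinct: 6.

6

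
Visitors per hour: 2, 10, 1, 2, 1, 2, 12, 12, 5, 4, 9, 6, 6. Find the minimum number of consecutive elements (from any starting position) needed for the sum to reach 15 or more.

add 2: running sum 2 < 15
add 10: running sum 12 < 15
add 1: running sum 13 < 15
add 2: shortest ending here [2, 10, 1, 2] sum 15, len 4
add 1: shortest ending here [2, 10, 1, 2, 1] sum 16, len 5
add 2: shortest ending here [10, 1, 2, 1, 2] sum 16, len 5
add 12: shortest ending here [1, 2, 12] sum 15, len 3
add 12: shortest ending here [12, 12] sum 24, len 2
add 5: shortest ending here [12, 5] sum 17, len 2
add 4: shortest ending here [12, 5, 4] sum 21, len 3
add 9: shortest ending here [5, 4, 9] sum 18, len 3
add 6: shortest ending here [9, 6] sum 15, len 2
add 6: shortest ending here [9, 6, 6] sum 21, len 3
Shortest qualifying length: 2.

2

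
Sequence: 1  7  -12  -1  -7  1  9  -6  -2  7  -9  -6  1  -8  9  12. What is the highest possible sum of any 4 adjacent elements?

1 7 -12 -1 → sum -5
7 -12 -1 -7 → sum -13
-12 -1 -7 1 → sum -19
-1 -7 1 9 → sum 2
-7 1 9 -6 → sum -3
1 9 -6 -2 → sum 2
9 -6 -2 7 → sum 8
-6 -2 7 -9 → sum -10
-2 7 -9 -6 → sum -10
7 -9 -6 1 → sum -7
-9 -6 1 -8 → sum -22
-6 1 -8 9 → sum -4
1 -8 9 12 → sum 14
Highest of these is 14.

14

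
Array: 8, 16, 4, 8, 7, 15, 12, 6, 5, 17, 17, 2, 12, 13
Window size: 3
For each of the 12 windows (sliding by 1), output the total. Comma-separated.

28, 28, 19, 30, 34, 33, 23, 28, 39, 36, 31, 27

8 16 4 → sum 28
16 4 8 → sum 28
4 8 7 → sum 19
8 7 15 → sum 30
7 15 12 → sum 34
15 12 6 → sum 33
12 6 5 → sum 23
6 5 17 → sum 28
5 17 17 → sum 39
17 17 2 → sum 36
17 2 12 → sum 31
2 12 13 → sum 27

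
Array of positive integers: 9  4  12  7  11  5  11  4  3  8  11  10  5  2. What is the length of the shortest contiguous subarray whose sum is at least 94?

12

add 9: running sum 9 < 94
add 4: running sum 13 < 94
add 12: running sum 25 < 94
add 7: running sum 32 < 94
add 11: running sum 43 < 94
add 5: running sum 48 < 94
add 11: running sum 59 < 94
add 4: running sum 63 < 94
add 3: running sum 66 < 94
add 8: running sum 74 < 94
add 11: running sum 85 < 94
end 11: [9, 4, 12, 7, 11, 5, 11, 4, 3, 8, 11, 10] sum 95, len 12
end 12: [9, 4, 12, 7, 11, 5, 11, 4, 3, 8, 11, 10, 5] sum 100, len 13
end 13: [9, 4, 12, 7, 11, 5, 11, 4, 3, 8, 11, 10, 5, 2] sum 102, len 14
Shortest qualifying length: 12.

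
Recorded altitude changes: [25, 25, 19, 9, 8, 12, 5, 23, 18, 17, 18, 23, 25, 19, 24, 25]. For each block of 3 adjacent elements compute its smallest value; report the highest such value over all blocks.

Window mins for each of the 14 positions:
25 25 19 → min 19
25 19 9 → min 9
19 9 8 → min 8
9 8 12 → min 8
8 12 5 → min 5
12 5 23 → min 5
5 23 18 → min 5
23 18 17 → min 17
18 17 18 → min 17
17 18 23 → min 17
18 23 25 → min 18
23 25 19 → min 19
25 19 24 → min 19
19 24 25 → min 19
Highest of these is 19.

19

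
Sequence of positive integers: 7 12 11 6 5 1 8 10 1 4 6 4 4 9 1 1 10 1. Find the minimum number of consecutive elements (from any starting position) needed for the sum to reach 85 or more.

14

Extend right; whenever the sum reaches 85, record the length and shrink from the left:
add 7: running sum 7 < 85
add 12: running sum 19 < 85
add 11: running sum 30 < 85
add 6: running sum 36 < 85
add 5: running sum 41 < 85
add 1: running sum 42 < 85
add 8: running sum 50 < 85
add 10: running sum 60 < 85
add 1: running sum 61 < 85
add 4: running sum 65 < 85
add 6: running sum 71 < 85
add 4: running sum 75 < 85
add 4: running sum 79 < 85
add 9: shortest ending here [7, 12, 11, 6, 5, 1, 8, 10, 1, 4, 6, 4, 4, 9] sum 88, len 14
add 1: shortest ending here [7, 12, 11, 6, 5, 1, 8, 10, 1, 4, 6, 4, 4, 9, 1] sum 89, len 15
add 1: shortest ending here [7, 12, 11, 6, 5, 1, 8, 10, 1, 4, 6, 4, 4, 9, 1, 1] sum 90, len 16
add 10: shortest ending here [12, 11, 6, 5, 1, 8, 10, 1, 4, 6, 4, 4, 9, 1, 1, 10] sum 93, len 16
add 1: shortest ending here [12, 11, 6, 5, 1, 8, 10, 1, 4, 6, 4, 4, 9, 1, 1, 10, 1] sum 94, len 17
Shortest qualifying length: 14.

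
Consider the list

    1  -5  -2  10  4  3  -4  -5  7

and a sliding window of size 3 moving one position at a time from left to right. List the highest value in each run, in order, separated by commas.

1, 10, 10, 10, 4, 3, 7

(1, -5, -2) → max 1
(-5, -2, 10) → max 10
(-2, 10, 4) → max 10
(10, 4, 3) → max 10
(4, 3, -4) → max 4
(3, -4, -5) → max 3
(-4, -5, 7) → max 7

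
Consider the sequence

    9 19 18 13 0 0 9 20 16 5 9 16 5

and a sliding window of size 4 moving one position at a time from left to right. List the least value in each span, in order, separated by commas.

9, 0, 0, 0, 0, 0, 5, 5, 5, 5

Sliding a size-4 window across the 13 values:
(9, 19, 18, 13) → min 9
(19, 18, 13, 0) → min 0
(18, 13, 0, 0) → min 0
(13, 0, 0, 9) → min 0
(0, 0, 9, 20) → min 0
(0, 9, 20, 16) → min 0
(9, 20, 16, 5) → min 5
(20, 16, 5, 9) → min 5
(16, 5, 9, 16) → min 5
(5, 9, 16, 5) → min 5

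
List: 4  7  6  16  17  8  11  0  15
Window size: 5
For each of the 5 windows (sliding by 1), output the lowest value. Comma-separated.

4, 6, 6, 0, 0

4 7 6 16 17 → min 4
7 6 16 17 8 → min 6
6 16 17 8 11 → min 6
16 17 8 11 0 → min 0
17 8 11 0 15 → min 0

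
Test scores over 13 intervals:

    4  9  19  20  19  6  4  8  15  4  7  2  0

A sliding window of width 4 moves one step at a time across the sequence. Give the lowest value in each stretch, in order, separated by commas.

[4, 9, 19, 20] → min 4
[9, 19, 20, 19] → min 9
[19, 20, 19, 6] → min 6
[20, 19, 6, 4] → min 4
[19, 6, 4, 8] → min 4
[6, 4, 8, 15] → min 4
[4, 8, 15, 4] → min 4
[8, 15, 4, 7] → min 4
[15, 4, 7, 2] → min 2
[4, 7, 2, 0] → min 0

4, 9, 6, 4, 4, 4, 4, 4, 2, 0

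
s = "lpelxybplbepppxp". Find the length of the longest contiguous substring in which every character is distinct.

6

add l: [l] len 1
add p: [l, p] len 2
add e: [l, p, e] len 3
add l (repeat l, move left end past it): [p, e, l] len 3
add x: [p, e, l, x] len 4
add y: [p, e, l, x, y] len 5
add b: [p, e, l, x, y, b] len 6
add p (repeat p, move left end past it): [e, l, x, y, b, p] len 6
add l (repeat l, move left end past it): [x, y, b, p, l] len 5
add b (repeat b, move left end past it): [p, l, b] len 3
add e: [p, l, b, e] len 4
add p (repeat p, move left end past it): [l, b, e, p] len 4
add p (repeat p, move left end past it): [p] len 1
add p (repeat p, move left end past it): [p] len 1
add x: [p, x] len 2
add p (repeat p, move left end past it): [x, p] len 2
Longest all-distinct length: 6.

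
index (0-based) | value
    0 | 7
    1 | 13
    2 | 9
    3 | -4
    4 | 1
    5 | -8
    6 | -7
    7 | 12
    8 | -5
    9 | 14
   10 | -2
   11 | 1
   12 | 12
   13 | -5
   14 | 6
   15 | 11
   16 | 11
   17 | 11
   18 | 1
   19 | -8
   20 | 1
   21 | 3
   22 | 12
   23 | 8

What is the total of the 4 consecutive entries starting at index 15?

34

Elements at indices 15..18: 11, 11, 11, 1
sum(11, 11, 11, 1) = 34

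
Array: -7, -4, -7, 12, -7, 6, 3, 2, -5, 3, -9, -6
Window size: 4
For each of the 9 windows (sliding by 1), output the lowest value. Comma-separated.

-7, -7, -7, -7, -7, -5, -5, -9, -9

Sliding a size-4 window across the 12 values:
-7 -4 -7 12 → min -7
-4 -7 12 -7 → min -7
-7 12 -7 6 → min -7
12 -7 6 3 → min -7
-7 6 3 2 → min -7
6 3 2 -5 → min -5
3 2 -5 3 → min -5
2 -5 3 -9 → min -9
-5 3 -9 -6 → min -9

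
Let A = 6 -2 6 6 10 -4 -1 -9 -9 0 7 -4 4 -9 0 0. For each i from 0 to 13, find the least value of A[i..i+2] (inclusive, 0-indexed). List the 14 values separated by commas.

[6, -2, 6] → min -2
[-2, 6, 6] → min -2
[6, 6, 10] → min 6
[6, 10, -4] → min -4
[10, -4, -1] → min -4
[-4, -1, -9] → min -9
[-1, -9, -9] → min -9
[-9, -9, 0] → min -9
[-9, 0, 7] → min -9
[0, 7, -4] → min -4
[7, -4, 4] → min -4
[-4, 4, -9] → min -9
[4, -9, 0] → min -9
[-9, 0, 0] → min -9

-2, -2, 6, -4, -4, -9, -9, -9, -9, -4, -4, -9, -9, -9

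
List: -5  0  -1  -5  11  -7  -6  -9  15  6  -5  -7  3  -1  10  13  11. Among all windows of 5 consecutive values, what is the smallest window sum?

-5 0 -1 -5 11 → sum 0
0 -1 -5 11 -7 → sum -2
-1 -5 11 -7 -6 → sum -8
-5 11 -7 -6 -9 → sum -16
11 -7 -6 -9 15 → sum 4
-7 -6 -9 15 6 → sum -1
-6 -9 15 6 -5 → sum 1
-9 15 6 -5 -7 → sum 0
15 6 -5 -7 3 → sum 12
6 -5 -7 3 -1 → sum -4
-5 -7 3 -1 10 → sum 0
-7 3 -1 10 13 → sum 18
3 -1 10 13 11 → sum 36
Smallest of these is -16.

-16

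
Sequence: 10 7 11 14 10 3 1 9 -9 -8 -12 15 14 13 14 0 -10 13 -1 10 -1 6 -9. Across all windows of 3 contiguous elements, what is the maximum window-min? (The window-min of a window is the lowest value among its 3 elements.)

13

Window mins for each of the 21 positions:
[10, 7, 11] → min 7
[7, 11, 14] → min 7
[11, 14, 10] → min 10
[14, 10, 3] → min 3
[10, 3, 1] → min 1
[3, 1, 9] → min 1
[1, 9, -9] → min -9
[9, -9, -8] → min -9
[-9, -8, -12] → min -12
[-8, -12, 15] → min -12
[-12, 15, 14] → min -12
[15, 14, 13] → min 13
[14, 13, 14] → min 13
[13, 14, 0] → min 0
[14, 0, -10] → min -10
[0, -10, 13] → min -10
[-10, 13, -1] → min -10
[13, -1, 10] → min -1
[-1, 10, -1] → min -1
[10, -1, 6] → min -1
[-1, 6, -9] → min -9
Maximum of these is 13.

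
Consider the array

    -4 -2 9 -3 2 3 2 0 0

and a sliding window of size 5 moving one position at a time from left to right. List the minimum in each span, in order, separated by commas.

-4, -3, -3, -3, 0

Sliding a size-5 window across the 9 values:
-4 -2 9 -3 2 → min -4
-2 9 -3 2 3 → min -3
9 -3 2 3 2 → min -3
-3 2 3 2 0 → min -3
2 3 2 0 0 → min 0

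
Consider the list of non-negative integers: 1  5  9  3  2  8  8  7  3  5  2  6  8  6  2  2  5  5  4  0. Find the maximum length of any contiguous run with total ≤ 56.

Extend to the right; shrink from the left whenever the sum exceeds 56:
add 1: [1] sum 1, len 1
add 5: [1, 5] sum 6, len 2
add 9: [1, 5, 9] sum 15, len 3
add 3: [1, 5, 9, 3] sum 18, len 4
add 2: [1, 5, 9, 3, 2] sum 20, len 5
add 8: [1, 5, 9, 3, 2, 8] sum 28, len 6
add 8: [1, 5, 9, 3, 2, 8, 8] sum 36, len 7
add 7: [1, 5, 9, 3, 2, 8, 8, 7] sum 43, len 8
add 3: [1, 5, 9, 3, 2, 8, 8, 7, 3] sum 46, len 9
add 5: [1, 5, 9, 3, 2, 8, 8, 7, 3, 5] sum 51, len 10
add 2: [1, 5, 9, 3, 2, 8, 8, 7, 3, 5, 2] sum 53, len 11
add 6: [9, 3, 2, 8, 8, 7, 3, 5, 2, 6] sum 53, len 10
add 8: [3, 2, 8, 8, 7, 3, 5, 2, 6, 8] sum 52, len 10
add 6: [2, 8, 8, 7, 3, 5, 2, 6, 8, 6] sum 55, len 10
add 2: [8, 8, 7, 3, 5, 2, 6, 8, 6, 2] sum 55, len 10
add 2: [8, 7, 3, 5, 2, 6, 8, 6, 2, 2] sum 49, len 10
add 5: [8, 7, 3, 5, 2, 6, 8, 6, 2, 2, 5] sum 54, len 11
add 5: [7, 3, 5, 2, 6, 8, 6, 2, 2, 5, 5] sum 51, len 11
add 4: [7, 3, 5, 2, 6, 8, 6, 2, 2, 5, 5, 4] sum 55, len 12
add 0: [7, 3, 5, 2, 6, 8, 6, 2, 2, 5, 5, 4, 0] sum 55, len 13
Longest length seen: 13.

13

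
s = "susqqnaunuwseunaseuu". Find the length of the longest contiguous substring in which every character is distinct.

[s] len 1
[s, u] len 2
[u, s] len 2
[u, s, q] len 3
[q] len 1
[q, n] len 2
[q, n, a] len 3
[q, n, a, u] len 4
[a, u, n] len 3
[n, u] len 2
[n, u, w] len 3
[n, u, w, s] len 4
[n, u, w, s, e] len 5
[w, s, e, u] len 4
[w, s, e, u, n] len 5
[w, s, e, u, n, a] len 6
[e, u, n, a, s] len 5
[u, n, a, s, e] len 5
[n, a, s, e, u] len 5
[u] len 1
Longest all-distinct length: 6.

6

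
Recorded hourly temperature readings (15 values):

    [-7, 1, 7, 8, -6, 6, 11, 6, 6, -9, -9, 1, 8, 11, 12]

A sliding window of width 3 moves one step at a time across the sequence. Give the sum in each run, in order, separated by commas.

1, 16, 9, 8, 11, 23, 23, 3, -12, -17, 0, 20, 31

-7 1 7 → sum 1
1 7 8 → sum 16
7 8 -6 → sum 9
8 -6 6 → sum 8
-6 6 11 → sum 11
6 11 6 → sum 23
11 6 6 → sum 23
6 6 -9 → sum 3
6 -9 -9 → sum -12
-9 -9 1 → sum -17
-9 1 8 → sum 0
1 8 11 → sum 20
8 11 12 → sum 31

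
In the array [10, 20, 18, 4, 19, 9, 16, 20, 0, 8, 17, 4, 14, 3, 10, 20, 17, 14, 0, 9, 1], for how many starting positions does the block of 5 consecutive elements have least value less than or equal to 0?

[10, 20, 18, 4, 19] → min 4
[20, 18, 4, 19, 9] → min 4
[18, 4, 19, 9, 16] → min 4
[4, 19, 9, 16, 20] → min 4
[19, 9, 16, 20, 0] → min 0  ≤ 0 ✓
[9, 16, 20, 0, 8] → min 0  ≤ 0 ✓
[16, 20, 0, 8, 17] → min 0  ≤ 0 ✓
[20, 0, 8, 17, 4] → min 0  ≤ 0 ✓
[0, 8, 17, 4, 14] → min 0  ≤ 0 ✓
[8, 17, 4, 14, 3] → min 3
[17, 4, 14, 3, 10] → min 3
[4, 14, 3, 10, 20] → min 3
[14, 3, 10, 20, 17] → min 3
[3, 10, 20, 17, 14] → min 3
[10, 20, 17, 14, 0] → min 0  ≤ 0 ✓
[20, 17, 14, 0, 9] → min 0  ≤ 0 ✓
[17, 14, 0, 9, 1] → min 0  ≤ 0 ✓
8 windows satisfy the condition.

8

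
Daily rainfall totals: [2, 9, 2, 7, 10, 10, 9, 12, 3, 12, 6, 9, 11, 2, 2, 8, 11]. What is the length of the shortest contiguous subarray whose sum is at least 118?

16

add 2: running sum 2 < 118
add 9: running sum 11 < 118
add 2: running sum 13 < 118
add 7: running sum 20 < 118
add 10: running sum 30 < 118
add 10: running sum 40 < 118
add 9: running sum 49 < 118
add 12: running sum 61 < 118
add 3: running sum 64 < 118
add 12: running sum 76 < 118
add 6: running sum 82 < 118
add 9: running sum 91 < 118
add 11: running sum 102 < 118
add 2: running sum 104 < 118
add 2: running sum 106 < 118
add 8: running sum 114 < 118
add 11: shortest ending here [9, 2, 7, 10, 10, 9, 12, 3, 12, 6, 9, 11, 2, 2, 8, 11] sum 123, len 16
Shortest qualifying length: 16.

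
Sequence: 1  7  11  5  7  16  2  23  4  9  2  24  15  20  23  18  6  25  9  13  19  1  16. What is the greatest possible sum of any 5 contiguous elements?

100

Window sums for each of the 19 positions:
(1, 7, 11, 5, 7) → sum 31
(7, 11, 5, 7, 16) → sum 46
(11, 5, 7, 16, 2) → sum 41
(5, 7, 16, 2, 23) → sum 53
(7, 16, 2, 23, 4) → sum 52
(16, 2, 23, 4, 9) → sum 54
(2, 23, 4, 9, 2) → sum 40
(23, 4, 9, 2, 24) → sum 62
(4, 9, 2, 24, 15) → sum 54
(9, 2, 24, 15, 20) → sum 70
(2, 24, 15, 20, 23) → sum 84
(24, 15, 20, 23, 18) → sum 100
(15, 20, 23, 18, 6) → sum 82
(20, 23, 18, 6, 25) → sum 92
(23, 18, 6, 25, 9) → sum 81
(18, 6, 25, 9, 13) → sum 71
(6, 25, 9, 13, 19) → sum 72
(25, 9, 13, 19, 1) → sum 67
(9, 13, 19, 1, 16) → sum 58
Greatest of these is 100.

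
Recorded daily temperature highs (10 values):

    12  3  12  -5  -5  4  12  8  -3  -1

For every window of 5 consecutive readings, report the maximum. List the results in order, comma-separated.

12 3 12 -5 -5 → max 12
3 12 -5 -5 4 → max 12
12 -5 -5 4 12 → max 12
-5 -5 4 12 8 → max 12
-5 4 12 8 -3 → max 12
4 12 8 -3 -1 → max 12

12, 12, 12, 12, 12, 12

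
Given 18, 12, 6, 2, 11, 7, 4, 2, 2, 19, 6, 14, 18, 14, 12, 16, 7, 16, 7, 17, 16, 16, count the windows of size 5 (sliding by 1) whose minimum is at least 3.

(18, 12, 6, 2, 11) → min 2
(12, 6, 2, 11, 7) → min 2
(6, 2, 11, 7, 4) → min 2
(2, 11, 7, 4, 2) → min 2
(11, 7, 4, 2, 2) → min 2
(7, 4, 2, 2, 19) → min 2
(4, 2, 2, 19, 6) → min 2
(2, 2, 19, 6, 14) → min 2
(2, 19, 6, 14, 18) → min 2
(19, 6, 14, 18, 14) → min 6  ≥ 3 ✓
(6, 14, 18, 14, 12) → min 6  ≥ 3 ✓
(14, 18, 14, 12, 16) → min 12  ≥ 3 ✓
(18, 14, 12, 16, 7) → min 7  ≥ 3 ✓
(14, 12, 16, 7, 16) → min 7  ≥ 3 ✓
(12, 16, 7, 16, 7) → min 7  ≥ 3 ✓
(16, 7, 16, 7, 17) → min 7  ≥ 3 ✓
(7, 16, 7, 17, 16) → min 7  ≥ 3 ✓
(16, 7, 17, 16, 16) → min 7  ≥ 3 ✓
9 windows satisfy the condition.

9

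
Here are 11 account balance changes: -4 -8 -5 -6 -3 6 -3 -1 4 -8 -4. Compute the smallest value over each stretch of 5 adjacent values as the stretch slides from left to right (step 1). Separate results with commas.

Sliding a size-5 window across the 11 values:
-4 -8 -5 -6 -3 → min -8
-8 -5 -6 -3 6 → min -8
-5 -6 -3 6 -3 → min -6
-6 -3 6 -3 -1 → min -6
-3 6 -3 -1 4 → min -3
6 -3 -1 4 -8 → min -8
-3 -1 4 -8 -4 → min -8

-8, -8, -6, -6, -3, -8, -8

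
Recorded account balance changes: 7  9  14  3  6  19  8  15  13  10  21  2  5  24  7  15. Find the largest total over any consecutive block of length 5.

67

[7, 9, 14, 3, 6] → sum 39
[9, 14, 3, 6, 19] → sum 51
[14, 3, 6, 19, 8] → sum 50
[3, 6, 19, 8, 15] → sum 51
[6, 19, 8, 15, 13] → sum 61
[19, 8, 15, 13, 10] → sum 65
[8, 15, 13, 10, 21] → sum 67
[15, 13, 10, 21, 2] → sum 61
[13, 10, 21, 2, 5] → sum 51
[10, 21, 2, 5, 24] → sum 62
[21, 2, 5, 24, 7] → sum 59
[2, 5, 24, 7, 15] → sum 53
Largest of these is 67.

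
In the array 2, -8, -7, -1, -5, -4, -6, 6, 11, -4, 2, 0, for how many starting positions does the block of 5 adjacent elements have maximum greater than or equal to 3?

5

[2, -8, -7, -1, -5] → max 2
[-8, -7, -1, -5, -4] → max -1
[-7, -1, -5, -4, -6] → max -1
[-1, -5, -4, -6, 6] → max 6  ≥ 3 ✓
[-5, -4, -6, 6, 11] → max 11  ≥ 3 ✓
[-4, -6, 6, 11, -4] → max 11  ≥ 3 ✓
[-6, 6, 11, -4, 2] → max 11  ≥ 3 ✓
[6, 11, -4, 2, 0] → max 11  ≥ 3 ✓
5 windows satisfy the condition.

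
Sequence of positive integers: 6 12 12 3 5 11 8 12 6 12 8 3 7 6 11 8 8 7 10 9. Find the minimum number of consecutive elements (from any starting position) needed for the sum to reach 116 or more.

add 6: running sum 6 < 116
add 12: running sum 18 < 116
add 12: running sum 30 < 116
add 3: running sum 33 < 116
add 5: running sum 38 < 116
add 11: running sum 49 < 116
add 8: running sum 57 < 116
add 12: running sum 69 < 116
add 6: running sum 75 < 116
add 12: running sum 87 < 116
add 8: running sum 95 < 116
add 3: running sum 98 < 116
add 7: running sum 105 < 116
add 6: running sum 111 < 116
end 14: [12, 12, 3, 5, 11, 8, 12, 6, 12, 8, 3, 7, 6, 11] sum 116, len 14
end 15: [12, 12, 3, 5, 11, 8, 12, 6, 12, 8, 3, 7, 6, 11, 8] sum 124, len 15
end 16: [12, 3, 5, 11, 8, 12, 6, 12, 8, 3, 7, 6, 11, 8, 8] sum 120, len 15
end 17: [12, 3, 5, 11, 8, 12, 6, 12, 8, 3, 7, 6, 11, 8, 8, 7] sum 127, len 16
end 18: [11, 8, 12, 6, 12, 8, 3, 7, 6, 11, 8, 8, 7, 10] sum 117, len 14
end 19: [11, 8, 12, 6, 12, 8, 3, 7, 6, 11, 8, 8, 7, 10, 9] sum 126, len 15
Shortest qualifying length: 14.

14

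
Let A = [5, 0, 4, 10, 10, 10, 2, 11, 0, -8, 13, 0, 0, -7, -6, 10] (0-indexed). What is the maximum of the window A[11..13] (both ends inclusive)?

0

Elements at indices 11..13: 0, 0, -7
max(0, 0, -7) = 0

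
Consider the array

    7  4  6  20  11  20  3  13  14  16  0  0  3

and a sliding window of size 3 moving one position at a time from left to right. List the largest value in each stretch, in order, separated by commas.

7, 20, 20, 20, 20, 20, 14, 16, 16, 16, 3

Sliding a size-3 window across the 13 values:
7 4 6 → max 7
4 6 20 → max 20
6 20 11 → max 20
20 11 20 → max 20
11 20 3 → max 20
20 3 13 → max 20
3 13 14 → max 14
13 14 16 → max 16
14 16 0 → max 16
16 0 0 → max 16
0 0 3 → max 3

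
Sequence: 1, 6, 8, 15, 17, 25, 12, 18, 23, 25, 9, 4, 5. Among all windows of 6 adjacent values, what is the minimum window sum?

72

Window sums for each of the 8 positions:
1 6 8 15 17 25 → sum 72
6 8 15 17 25 12 → sum 83
8 15 17 25 12 18 → sum 95
15 17 25 12 18 23 → sum 110
17 25 12 18 23 25 → sum 120
25 12 18 23 25 9 → sum 112
12 18 23 25 9 4 → sum 91
18 23 25 9 4 5 → sum 84
Minimum of these is 72.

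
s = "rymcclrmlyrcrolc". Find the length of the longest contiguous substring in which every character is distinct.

5

add r: [r] len 1
add y: [r, y] len 2
add m: [r, y, m] len 3
add c: [r, y, m, c] len 4
add c (repeat c, move left end past it): [c] len 1
add l: [c, l] len 2
add r: [c, l, r] len 3
add m: [c, l, r, m] len 4
add l (repeat l, move left end past it): [r, m, l] len 3
add y: [r, m, l, y] len 4
add r (repeat r, move left end past it): [m, l, y, r] len 4
add c: [m, l, y, r, c] len 5
add r (repeat r, move left end past it): [c, r] len 2
add o: [c, r, o] len 3
add l: [c, r, o, l] len 4
add c (repeat c, move left end past it): [r, o, l, c] len 4
Longest all-distinct length: 5.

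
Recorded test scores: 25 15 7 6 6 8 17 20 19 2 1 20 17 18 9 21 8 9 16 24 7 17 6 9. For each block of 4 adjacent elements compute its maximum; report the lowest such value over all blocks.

Window maxs for each of the 21 positions:
(25, 15, 7, 6) → max 25
(15, 7, 6, 6) → max 15
(7, 6, 6, 8) → max 8
(6, 6, 8, 17) → max 17
(6, 8, 17, 20) → max 20
(8, 17, 20, 19) → max 20
(17, 20, 19, 2) → max 20
(20, 19, 2, 1) → max 20
(19, 2, 1, 20) → max 20
(2, 1, 20, 17) → max 20
(1, 20, 17, 18) → max 20
(20, 17, 18, 9) → max 20
(17, 18, 9, 21) → max 21
(18, 9, 21, 8) → max 21
(9, 21, 8, 9) → max 21
(21, 8, 9, 16) → max 21
(8, 9, 16, 24) → max 24
(9, 16, 24, 7) → max 24
(16, 24, 7, 17) → max 24
(24, 7, 17, 6) → max 24
(7, 17, 6, 9) → max 17
Lowest of these is 8.

8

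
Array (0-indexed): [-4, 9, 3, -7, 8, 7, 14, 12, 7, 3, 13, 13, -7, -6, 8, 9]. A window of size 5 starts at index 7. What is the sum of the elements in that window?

48

Elements at indices 7..11: 12, 7, 3, 13, 13
sum(12, 7, 3, 13, 13) = 48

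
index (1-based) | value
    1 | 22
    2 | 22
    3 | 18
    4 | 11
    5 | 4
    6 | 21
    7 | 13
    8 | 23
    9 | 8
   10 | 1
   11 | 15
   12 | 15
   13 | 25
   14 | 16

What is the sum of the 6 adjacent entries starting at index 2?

89

Elements at indices 2..7: 22, 18, 11, 4, 21, 13
sum(22, 18, 11, 4, 21, 13) = 89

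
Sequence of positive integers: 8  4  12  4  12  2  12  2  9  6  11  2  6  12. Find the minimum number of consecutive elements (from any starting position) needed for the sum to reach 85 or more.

Extend right; whenever the sum reaches 85, record the length and shrink from the left:
add 8: running sum 8 < 85
add 4: running sum 12 < 85
add 12: running sum 24 < 85
add 4: running sum 28 < 85
add 12: running sum 40 < 85
add 2: running sum 42 < 85
add 12: running sum 54 < 85
add 2: running sum 56 < 85
add 9: running sum 65 < 85
add 6: running sum 71 < 85
add 11: running sum 82 < 85
add 2: running sum 84 < 85
end 12: [8, 4, 12, 4, 12, 2, 12, 2, 9, 6, 11, 2, 6] sum 90, len 13
end 13: [12, 4, 12, 2, 12, 2, 9, 6, 11, 2, 6, 12] sum 90, len 12
Shortest qualifying length: 12.

12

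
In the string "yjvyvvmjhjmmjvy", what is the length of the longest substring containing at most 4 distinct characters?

10

[y] 1 distinct, len 1
[y, j] 2 distinct, len 2
[y, j, v] 3 distinct, len 3
[y, j, v, y] 3 distinct, len 4
[y, j, v, y, v] 3 distinct, len 5
[y, j, v, y, v, v] 3 distinct, len 6
[y, j, v, y, v, v, m] 4 distinct, len 7
[y, j, v, y, v, v, m, j] 4 distinct, len 8
[v, v, m, j, h] 4 distinct, len 5
[v, v, m, j, h, j] 4 distinct, len 6
[v, v, m, j, h, j, m] 4 distinct, len 7
[v, v, m, j, h, j, m, m] 4 distinct, len 8
[v, v, m, j, h, j, m, m, j] 4 distinct, len 9
[v, v, m, j, h, j, m, m, j, v] 4 distinct, len 10
[j, m, m, j, v, y] 4 distinct, len 6
Longest length with ≤4 distinct: 10.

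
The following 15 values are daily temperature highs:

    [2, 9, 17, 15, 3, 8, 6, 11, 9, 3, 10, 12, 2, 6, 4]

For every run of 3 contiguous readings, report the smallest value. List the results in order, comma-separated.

2 9 17 → min 2
9 17 15 → min 9
17 15 3 → min 3
15 3 8 → min 3
3 8 6 → min 3
8 6 11 → min 6
6 11 9 → min 6
11 9 3 → min 3
9 3 10 → min 3
3 10 12 → min 3
10 12 2 → min 2
12 2 6 → min 2
2 6 4 → min 2

2, 9, 3, 3, 3, 6, 6, 3, 3, 3, 2, 2, 2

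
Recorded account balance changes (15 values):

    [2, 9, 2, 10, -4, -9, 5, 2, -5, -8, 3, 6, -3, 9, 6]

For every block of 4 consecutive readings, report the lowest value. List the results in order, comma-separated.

2 9 2 10 → min 2
9 2 10 -4 → min -4
2 10 -4 -9 → min -9
10 -4 -9 5 → min -9
-4 -9 5 2 → min -9
-9 5 2 -5 → min -9
5 2 -5 -8 → min -8
2 -5 -8 3 → min -8
-5 -8 3 6 → min -8
-8 3 6 -3 → min -8
3 6 -3 9 → min -3
6 -3 9 6 → min -3

2, -4, -9, -9, -9, -9, -8, -8, -8, -8, -3, -3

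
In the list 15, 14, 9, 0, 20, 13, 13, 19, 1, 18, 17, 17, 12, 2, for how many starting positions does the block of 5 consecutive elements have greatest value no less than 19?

(15, 14, 9, 0, 20) → max 20  ≥ 19 ✓
(14, 9, 0, 20, 13) → max 20  ≥ 19 ✓
(9, 0, 20, 13, 13) → max 20  ≥ 19 ✓
(0, 20, 13, 13, 19) → max 20  ≥ 19 ✓
(20, 13, 13, 19, 1) → max 20  ≥ 19 ✓
(13, 13, 19, 1, 18) → max 19  ≥ 19 ✓
(13, 19, 1, 18, 17) → max 19  ≥ 19 ✓
(19, 1, 18, 17, 17) → max 19  ≥ 19 ✓
(1, 18, 17, 17, 12) → max 18
(18, 17, 17, 12, 2) → max 18
8 windows satisfy the condition.

8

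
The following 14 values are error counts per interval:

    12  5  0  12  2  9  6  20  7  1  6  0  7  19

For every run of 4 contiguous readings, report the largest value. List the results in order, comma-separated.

12 5 0 12 → max 12
5 0 12 2 → max 12
0 12 2 9 → max 12
12 2 9 6 → max 12
2 9 6 20 → max 20
9 6 20 7 → max 20
6 20 7 1 → max 20
20 7 1 6 → max 20
7 1 6 0 → max 7
1 6 0 7 → max 7
6 0 7 19 → max 19

12, 12, 12, 12, 20, 20, 20, 20, 7, 7, 19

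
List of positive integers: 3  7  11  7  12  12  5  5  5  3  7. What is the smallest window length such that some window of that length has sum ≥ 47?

add 3: running sum 3 < 47
add 7: running sum 10 < 47
add 11: running sum 21 < 47
add 7: running sum 28 < 47
add 12: running sum 40 < 47
end 5: [7, 11, 7, 12, 12] sum 49, len 5
end 6: [11, 7, 12, 12, 5] sum 47, len 5
end 7: [11, 7, 12, 12, 5, 5] sum 52, len 6
end 8: [11, 7, 12, 12, 5, 5, 5] sum 57, len 7
end 9: [7, 12, 12, 5, 5, 5, 3] sum 49, len 7
end 10: [12, 12, 5, 5, 5, 3, 7] sum 49, len 7
Shortest qualifying length: 5.

5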